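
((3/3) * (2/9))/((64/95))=95/288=0.33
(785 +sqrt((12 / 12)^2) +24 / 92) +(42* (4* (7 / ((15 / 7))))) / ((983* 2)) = 88914416 / 113045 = 786.54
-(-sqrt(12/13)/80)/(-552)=-sqrt(39)/287040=-0.00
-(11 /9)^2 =-121 /81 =-1.49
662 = 662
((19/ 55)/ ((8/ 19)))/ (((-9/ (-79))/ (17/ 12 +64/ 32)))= 1169279/ 47520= 24.61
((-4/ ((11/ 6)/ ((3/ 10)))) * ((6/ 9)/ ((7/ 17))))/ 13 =-408/ 5005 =-0.08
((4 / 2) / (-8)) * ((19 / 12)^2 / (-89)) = 361 / 51264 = 0.01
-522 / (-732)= 87 / 122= 0.71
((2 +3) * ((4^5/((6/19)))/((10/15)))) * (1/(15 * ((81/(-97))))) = -471808/243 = -1941.60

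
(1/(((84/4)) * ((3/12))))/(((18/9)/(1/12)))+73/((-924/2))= -104/693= -0.15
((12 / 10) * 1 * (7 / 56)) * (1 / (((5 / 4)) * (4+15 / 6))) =6 / 325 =0.02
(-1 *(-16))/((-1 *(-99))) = 16/99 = 0.16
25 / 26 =0.96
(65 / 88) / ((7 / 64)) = 520 / 77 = 6.75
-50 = -50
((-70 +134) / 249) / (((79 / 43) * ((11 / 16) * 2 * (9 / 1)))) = 22016 / 1947429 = 0.01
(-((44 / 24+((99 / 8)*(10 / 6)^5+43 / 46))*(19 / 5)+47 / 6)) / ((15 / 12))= -15477743 / 31050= -498.48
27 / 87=0.31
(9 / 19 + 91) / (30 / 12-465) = -3476 / 17575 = -0.20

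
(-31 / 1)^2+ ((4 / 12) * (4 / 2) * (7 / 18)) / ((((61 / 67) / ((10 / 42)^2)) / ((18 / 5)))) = 11080039 / 11529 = 961.06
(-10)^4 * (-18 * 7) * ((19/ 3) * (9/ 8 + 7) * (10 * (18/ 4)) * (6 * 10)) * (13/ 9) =-252866250000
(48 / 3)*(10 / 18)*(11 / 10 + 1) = 56 / 3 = 18.67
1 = 1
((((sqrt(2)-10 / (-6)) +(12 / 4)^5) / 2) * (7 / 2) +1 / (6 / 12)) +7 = 7 * sqrt(2) / 4 +2623 / 6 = 439.64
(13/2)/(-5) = -13/10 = -1.30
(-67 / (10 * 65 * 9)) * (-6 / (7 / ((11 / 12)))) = 0.01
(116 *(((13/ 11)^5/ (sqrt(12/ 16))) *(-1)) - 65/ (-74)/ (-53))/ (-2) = 65/ 7844 + 43069988 *sqrt(3)/ 483153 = 154.41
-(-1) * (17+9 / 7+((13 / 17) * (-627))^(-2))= 8504168551 / 465071607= 18.29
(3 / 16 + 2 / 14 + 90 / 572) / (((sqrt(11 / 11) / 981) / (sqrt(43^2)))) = 329491413 / 16016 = 20572.64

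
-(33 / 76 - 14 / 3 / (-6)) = -829 / 684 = -1.21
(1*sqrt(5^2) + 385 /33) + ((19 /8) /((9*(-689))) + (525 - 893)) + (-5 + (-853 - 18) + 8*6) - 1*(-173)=-49922203 /49608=-1006.33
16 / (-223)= -16 / 223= -0.07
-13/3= -4.33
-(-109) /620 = 109 /620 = 0.18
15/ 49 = 0.31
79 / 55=1.44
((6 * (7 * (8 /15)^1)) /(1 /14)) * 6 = 9408 /5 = 1881.60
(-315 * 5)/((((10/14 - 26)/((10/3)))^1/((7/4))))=42875/118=363.35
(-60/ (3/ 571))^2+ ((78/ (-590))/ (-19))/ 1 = 730983922039/ 5605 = 130416400.01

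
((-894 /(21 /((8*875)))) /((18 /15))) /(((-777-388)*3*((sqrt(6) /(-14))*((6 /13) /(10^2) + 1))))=-677950000*sqrt(6) /4108023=-404.24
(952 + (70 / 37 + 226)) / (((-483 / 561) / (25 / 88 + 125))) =-146111175 / 851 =-171693.51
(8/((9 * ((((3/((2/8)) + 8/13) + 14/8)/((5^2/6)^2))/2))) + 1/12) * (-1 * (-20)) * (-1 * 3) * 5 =-13504225/20169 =-669.55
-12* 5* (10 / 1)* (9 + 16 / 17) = -101400 / 17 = -5964.71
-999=-999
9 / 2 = 4.50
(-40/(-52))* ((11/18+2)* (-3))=-235/39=-6.03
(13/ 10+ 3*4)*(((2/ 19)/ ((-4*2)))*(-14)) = 49/ 20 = 2.45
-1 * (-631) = 631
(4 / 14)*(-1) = -0.29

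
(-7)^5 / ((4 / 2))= -16807 / 2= -8403.50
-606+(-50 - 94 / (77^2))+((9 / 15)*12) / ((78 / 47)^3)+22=-247145396233 / 390780390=-632.44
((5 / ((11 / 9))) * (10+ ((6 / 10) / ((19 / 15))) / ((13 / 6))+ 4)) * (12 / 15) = 126432 / 2717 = 46.53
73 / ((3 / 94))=6862 / 3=2287.33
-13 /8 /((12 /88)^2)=-1573 /18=-87.39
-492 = -492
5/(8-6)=5/2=2.50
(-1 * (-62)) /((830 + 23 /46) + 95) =124 /1851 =0.07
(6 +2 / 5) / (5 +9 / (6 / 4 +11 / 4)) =544 / 605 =0.90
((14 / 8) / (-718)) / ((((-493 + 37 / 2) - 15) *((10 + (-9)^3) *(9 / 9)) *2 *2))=-0.00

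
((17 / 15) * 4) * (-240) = -1088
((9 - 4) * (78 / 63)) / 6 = 65 / 63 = 1.03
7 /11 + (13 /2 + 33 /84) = 2319 /308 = 7.53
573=573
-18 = -18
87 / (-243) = -29 / 81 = -0.36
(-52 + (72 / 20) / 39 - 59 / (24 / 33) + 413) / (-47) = -145583 / 24440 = -5.96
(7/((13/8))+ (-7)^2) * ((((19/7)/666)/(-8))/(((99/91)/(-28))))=931/1332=0.70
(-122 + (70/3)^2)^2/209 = 14455204/16929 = 853.87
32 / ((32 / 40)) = 40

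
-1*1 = -1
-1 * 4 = -4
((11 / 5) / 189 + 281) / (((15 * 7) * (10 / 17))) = 2257226 / 496125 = 4.55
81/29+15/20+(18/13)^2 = 107043/19604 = 5.46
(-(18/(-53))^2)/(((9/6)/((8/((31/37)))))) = -63936/87079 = -0.73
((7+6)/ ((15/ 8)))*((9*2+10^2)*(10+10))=16362.67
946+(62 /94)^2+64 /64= 2092884 /2209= 947.44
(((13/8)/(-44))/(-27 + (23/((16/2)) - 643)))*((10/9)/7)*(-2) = -0.00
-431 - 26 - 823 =-1280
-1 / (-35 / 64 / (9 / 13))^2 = -331776 / 207025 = -1.60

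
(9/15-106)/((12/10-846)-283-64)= 527/5959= 0.09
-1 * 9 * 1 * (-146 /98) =657 /49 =13.41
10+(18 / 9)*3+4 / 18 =146 / 9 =16.22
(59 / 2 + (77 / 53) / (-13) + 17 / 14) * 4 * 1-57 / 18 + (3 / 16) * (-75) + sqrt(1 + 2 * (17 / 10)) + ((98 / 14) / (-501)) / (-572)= sqrt(110) / 5 + 44730613195 / 425272848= 107.28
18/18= 1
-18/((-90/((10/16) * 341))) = 341/8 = 42.62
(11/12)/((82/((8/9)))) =11/1107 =0.01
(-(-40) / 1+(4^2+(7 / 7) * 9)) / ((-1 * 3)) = -65 / 3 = -21.67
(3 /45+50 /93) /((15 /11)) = 3091 /6975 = 0.44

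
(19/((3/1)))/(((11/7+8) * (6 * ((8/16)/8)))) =1.76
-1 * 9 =-9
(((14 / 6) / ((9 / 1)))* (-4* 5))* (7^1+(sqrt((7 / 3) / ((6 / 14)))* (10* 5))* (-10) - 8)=490420 / 81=6054.57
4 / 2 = 2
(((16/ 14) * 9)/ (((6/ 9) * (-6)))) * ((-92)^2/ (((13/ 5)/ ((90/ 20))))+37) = -37764.59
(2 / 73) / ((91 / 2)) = 0.00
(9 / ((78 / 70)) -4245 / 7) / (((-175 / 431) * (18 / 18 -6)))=-938718 / 3185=-294.73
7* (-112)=-784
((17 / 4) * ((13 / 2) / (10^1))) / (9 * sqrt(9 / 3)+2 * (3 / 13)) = -2873 / 547080+37349 * sqrt(3) / 364720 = 0.17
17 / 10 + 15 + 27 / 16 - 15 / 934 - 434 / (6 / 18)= -47956363 / 37360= -1283.63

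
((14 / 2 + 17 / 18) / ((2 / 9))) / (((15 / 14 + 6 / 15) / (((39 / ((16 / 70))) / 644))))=975975 / 151616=6.44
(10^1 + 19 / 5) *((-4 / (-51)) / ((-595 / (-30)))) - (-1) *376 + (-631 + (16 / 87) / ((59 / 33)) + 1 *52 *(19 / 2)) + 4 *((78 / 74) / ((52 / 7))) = 153507979304 / 640350305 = 239.73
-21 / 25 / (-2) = 21 / 50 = 0.42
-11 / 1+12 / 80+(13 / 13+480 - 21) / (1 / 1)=8983 / 20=449.15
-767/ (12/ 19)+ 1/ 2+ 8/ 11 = -160141/ 132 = -1213.19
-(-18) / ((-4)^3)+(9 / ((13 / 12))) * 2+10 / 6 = 22465 / 1248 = 18.00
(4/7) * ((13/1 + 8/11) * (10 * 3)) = 18120/77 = 235.32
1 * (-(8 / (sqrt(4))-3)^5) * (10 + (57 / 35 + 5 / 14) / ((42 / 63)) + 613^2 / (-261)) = 52133423 / 36540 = 1426.75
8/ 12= 2/ 3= 0.67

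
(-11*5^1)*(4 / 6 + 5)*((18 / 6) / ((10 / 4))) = -374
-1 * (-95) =95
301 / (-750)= -301 / 750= -0.40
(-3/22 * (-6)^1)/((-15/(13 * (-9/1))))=351/55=6.38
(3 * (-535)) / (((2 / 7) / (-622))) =3494085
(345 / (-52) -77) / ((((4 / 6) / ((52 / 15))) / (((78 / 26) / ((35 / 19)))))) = -247893 / 350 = -708.27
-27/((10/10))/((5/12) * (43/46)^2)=-685584/9245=-74.16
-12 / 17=-0.71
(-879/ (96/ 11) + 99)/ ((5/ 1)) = -11/ 32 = -0.34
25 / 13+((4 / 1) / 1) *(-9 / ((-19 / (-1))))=7 / 247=0.03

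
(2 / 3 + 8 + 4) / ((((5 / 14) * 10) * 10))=133 / 375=0.35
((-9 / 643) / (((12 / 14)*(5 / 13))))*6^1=-819 / 3215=-0.25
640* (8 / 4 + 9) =7040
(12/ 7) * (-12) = -144/ 7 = -20.57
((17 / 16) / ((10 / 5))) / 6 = 0.09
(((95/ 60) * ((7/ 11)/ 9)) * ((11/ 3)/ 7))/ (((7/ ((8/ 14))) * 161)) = 19/ 639009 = 0.00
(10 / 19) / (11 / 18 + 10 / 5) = 180 / 893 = 0.20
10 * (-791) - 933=-8843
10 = 10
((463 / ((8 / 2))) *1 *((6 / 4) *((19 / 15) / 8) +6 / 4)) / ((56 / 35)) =64357 / 512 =125.70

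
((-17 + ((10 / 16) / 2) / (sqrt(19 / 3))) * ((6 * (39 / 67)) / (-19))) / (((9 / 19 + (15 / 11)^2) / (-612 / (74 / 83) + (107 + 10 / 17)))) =-572718289 / 738742 + 2863591445 * sqrt(57) / 3817818656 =-769.60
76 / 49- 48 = -2276 / 49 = -46.45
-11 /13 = -0.85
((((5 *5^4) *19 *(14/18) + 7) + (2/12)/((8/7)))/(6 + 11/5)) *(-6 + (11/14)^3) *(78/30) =-186921469163/2314368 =-80765.66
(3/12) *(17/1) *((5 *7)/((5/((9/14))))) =153/8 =19.12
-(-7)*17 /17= 7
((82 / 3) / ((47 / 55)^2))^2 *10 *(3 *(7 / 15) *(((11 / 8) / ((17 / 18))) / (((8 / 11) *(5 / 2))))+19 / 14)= 362899953585125 / 10452276702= 34719.70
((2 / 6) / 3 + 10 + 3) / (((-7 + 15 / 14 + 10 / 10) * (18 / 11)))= -9086 / 5589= -1.63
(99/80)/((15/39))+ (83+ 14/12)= 104861/1200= 87.38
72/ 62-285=-8799/ 31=-283.84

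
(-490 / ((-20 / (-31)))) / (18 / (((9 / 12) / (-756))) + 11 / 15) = 735 / 17558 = 0.04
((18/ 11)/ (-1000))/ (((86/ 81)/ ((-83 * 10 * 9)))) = 544563/ 47300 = 11.51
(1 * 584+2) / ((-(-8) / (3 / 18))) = 293 / 24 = 12.21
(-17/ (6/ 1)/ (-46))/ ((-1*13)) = -17/ 3588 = -0.00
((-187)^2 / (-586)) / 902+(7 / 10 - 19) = -18.37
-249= -249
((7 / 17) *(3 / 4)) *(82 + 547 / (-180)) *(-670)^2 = 2233075495 / 204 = 10946448.50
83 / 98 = 0.85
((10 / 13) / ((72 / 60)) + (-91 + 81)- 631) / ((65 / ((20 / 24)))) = -12487 / 1521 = -8.21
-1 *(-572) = 572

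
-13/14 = -0.93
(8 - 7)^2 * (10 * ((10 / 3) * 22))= 2200 / 3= 733.33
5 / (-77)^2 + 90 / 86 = 267020 / 254947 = 1.05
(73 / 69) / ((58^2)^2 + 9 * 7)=0.00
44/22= 2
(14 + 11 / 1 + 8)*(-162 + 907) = 24585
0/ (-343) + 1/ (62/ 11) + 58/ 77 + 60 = 290883/ 4774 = 60.93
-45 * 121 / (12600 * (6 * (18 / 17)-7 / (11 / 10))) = 22627 / 560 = 40.41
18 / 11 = 1.64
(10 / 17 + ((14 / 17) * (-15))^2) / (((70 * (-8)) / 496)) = -274474 / 2023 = -135.68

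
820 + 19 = 839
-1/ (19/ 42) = -42/ 19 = -2.21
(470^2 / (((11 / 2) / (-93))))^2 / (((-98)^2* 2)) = 211021804845000 / 290521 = 726356459.07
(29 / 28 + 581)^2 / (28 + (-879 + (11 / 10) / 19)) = -25231259855 / 63378168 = -398.11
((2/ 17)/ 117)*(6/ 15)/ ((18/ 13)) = 2/ 6885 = 0.00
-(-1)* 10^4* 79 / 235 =158000 / 47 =3361.70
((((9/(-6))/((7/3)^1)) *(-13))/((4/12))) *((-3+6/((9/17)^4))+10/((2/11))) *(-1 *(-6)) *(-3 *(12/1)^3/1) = -700791936/7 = -100113133.71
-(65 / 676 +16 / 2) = -421 / 52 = -8.10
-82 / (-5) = 82 / 5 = 16.40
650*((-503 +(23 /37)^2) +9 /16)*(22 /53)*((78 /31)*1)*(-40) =30664930939500 /2249267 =13633299.62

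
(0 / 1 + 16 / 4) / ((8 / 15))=15 / 2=7.50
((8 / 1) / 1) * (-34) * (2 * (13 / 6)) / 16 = -221 / 3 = -73.67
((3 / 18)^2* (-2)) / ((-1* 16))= 0.00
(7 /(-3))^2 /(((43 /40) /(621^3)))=52154088840 /43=1212885786.98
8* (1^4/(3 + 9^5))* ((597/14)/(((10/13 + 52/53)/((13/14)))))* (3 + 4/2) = 8912215/581603148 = 0.02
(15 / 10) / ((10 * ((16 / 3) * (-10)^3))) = -0.00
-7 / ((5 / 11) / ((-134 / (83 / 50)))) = 103180 / 83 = 1243.13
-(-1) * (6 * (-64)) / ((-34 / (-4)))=-768 / 17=-45.18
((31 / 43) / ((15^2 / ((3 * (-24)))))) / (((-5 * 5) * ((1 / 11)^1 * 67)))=2728 / 1800625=0.00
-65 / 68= -0.96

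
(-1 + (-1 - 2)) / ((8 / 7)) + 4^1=1 / 2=0.50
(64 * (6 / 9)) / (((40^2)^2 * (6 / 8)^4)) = 8 / 151875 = 0.00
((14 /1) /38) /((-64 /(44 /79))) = -77 /24016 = -0.00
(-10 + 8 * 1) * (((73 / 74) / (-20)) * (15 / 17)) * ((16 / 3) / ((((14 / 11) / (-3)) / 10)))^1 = -48180 / 4403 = -10.94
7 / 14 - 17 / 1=-16.50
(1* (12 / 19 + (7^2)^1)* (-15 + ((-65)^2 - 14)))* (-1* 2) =-7913656 / 19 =-416508.21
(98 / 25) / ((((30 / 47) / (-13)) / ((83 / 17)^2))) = -206249771 / 108375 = -1903.11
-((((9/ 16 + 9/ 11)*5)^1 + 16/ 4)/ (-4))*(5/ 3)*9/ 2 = 28785/ 1408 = 20.44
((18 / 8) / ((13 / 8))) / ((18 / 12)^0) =18 / 13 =1.38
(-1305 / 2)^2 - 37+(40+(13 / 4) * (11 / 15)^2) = 425761.00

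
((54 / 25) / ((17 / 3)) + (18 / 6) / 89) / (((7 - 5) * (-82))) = -15693 / 6203300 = -0.00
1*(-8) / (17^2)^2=-8 / 83521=-0.00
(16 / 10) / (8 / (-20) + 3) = 0.62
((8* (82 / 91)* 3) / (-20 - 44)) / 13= -123 / 4732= -0.03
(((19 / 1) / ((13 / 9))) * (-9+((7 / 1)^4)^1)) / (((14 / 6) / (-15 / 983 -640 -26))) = -61797781656 / 6881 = -8980930.34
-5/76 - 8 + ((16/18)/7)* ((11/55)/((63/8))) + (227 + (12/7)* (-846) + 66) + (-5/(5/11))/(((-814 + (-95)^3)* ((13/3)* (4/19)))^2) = -97227811030356940793969/83432406261702541680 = -1165.35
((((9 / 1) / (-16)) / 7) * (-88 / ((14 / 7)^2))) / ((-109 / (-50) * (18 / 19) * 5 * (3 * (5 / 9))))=627 / 6104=0.10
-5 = -5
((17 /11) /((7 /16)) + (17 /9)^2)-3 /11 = 42584 /6237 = 6.83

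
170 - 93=77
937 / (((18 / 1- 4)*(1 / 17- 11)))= -15929 / 2604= -6.12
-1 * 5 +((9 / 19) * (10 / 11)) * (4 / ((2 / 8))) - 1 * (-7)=1858 / 209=8.89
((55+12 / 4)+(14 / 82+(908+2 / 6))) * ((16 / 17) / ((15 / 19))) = 1152.22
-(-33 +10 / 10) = 32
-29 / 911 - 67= -61066 / 911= -67.03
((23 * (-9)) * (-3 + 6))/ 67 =-621/ 67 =-9.27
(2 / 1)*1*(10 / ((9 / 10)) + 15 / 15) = 24.22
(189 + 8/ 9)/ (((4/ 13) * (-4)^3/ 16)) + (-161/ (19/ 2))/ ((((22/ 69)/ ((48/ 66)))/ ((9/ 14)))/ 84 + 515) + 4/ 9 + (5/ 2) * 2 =-3126435615259/ 21000663216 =-148.87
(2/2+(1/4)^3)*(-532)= -540.31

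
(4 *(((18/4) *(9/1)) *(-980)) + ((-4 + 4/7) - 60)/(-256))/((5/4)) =-71124369/560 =-127007.80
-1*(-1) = 1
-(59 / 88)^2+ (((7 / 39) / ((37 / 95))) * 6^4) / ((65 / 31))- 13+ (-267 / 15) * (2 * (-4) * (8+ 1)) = 376005313031 / 242116160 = 1553.00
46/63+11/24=599/504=1.19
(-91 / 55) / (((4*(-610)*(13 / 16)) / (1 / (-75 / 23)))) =-322 / 1258125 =-0.00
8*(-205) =-1640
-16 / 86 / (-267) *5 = 40 / 11481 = 0.00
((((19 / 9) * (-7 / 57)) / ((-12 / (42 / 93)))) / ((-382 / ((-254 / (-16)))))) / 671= -6223 / 10297992672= -0.00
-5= -5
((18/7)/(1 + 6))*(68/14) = 612/343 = 1.78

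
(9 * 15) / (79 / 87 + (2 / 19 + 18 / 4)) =446310 / 18227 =24.49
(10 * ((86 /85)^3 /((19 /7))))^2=79295178086656 /5446039005625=14.56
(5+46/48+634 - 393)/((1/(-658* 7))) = -13649881/12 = -1137490.08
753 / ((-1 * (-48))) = 251 / 16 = 15.69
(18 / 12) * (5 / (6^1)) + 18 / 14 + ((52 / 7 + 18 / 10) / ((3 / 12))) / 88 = 4551 / 1540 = 2.96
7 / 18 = 0.39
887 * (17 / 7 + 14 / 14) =21288 / 7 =3041.14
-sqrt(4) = -2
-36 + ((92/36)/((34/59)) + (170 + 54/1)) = 58885/306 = 192.43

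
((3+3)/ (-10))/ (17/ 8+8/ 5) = -24/ 149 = -0.16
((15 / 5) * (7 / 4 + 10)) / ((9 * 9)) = 47 / 108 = 0.44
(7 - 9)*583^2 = -679778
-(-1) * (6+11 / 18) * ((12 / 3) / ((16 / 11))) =18.18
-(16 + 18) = -34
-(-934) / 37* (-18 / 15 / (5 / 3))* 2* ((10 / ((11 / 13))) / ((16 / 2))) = -109278 / 2035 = -53.70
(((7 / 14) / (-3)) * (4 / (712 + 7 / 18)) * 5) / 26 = -30 / 166699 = -0.00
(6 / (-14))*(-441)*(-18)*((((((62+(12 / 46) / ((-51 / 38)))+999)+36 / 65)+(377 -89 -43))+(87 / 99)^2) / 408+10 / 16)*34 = -1361903087601 / 3075215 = -442864.35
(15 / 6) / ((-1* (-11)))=5 / 22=0.23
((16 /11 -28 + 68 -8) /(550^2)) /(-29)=-92 /24124375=-0.00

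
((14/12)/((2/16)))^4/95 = 614656/7695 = 79.88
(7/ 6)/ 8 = 7/ 48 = 0.15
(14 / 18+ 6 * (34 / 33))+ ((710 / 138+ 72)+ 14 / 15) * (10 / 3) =267.22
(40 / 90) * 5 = 20 / 9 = 2.22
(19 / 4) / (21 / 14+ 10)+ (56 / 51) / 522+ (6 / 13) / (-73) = 237559117 / 581078394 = 0.41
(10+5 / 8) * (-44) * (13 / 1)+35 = -6042.50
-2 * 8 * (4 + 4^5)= -16448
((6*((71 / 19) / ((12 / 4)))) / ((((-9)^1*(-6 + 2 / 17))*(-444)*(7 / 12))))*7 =-1207 / 316350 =-0.00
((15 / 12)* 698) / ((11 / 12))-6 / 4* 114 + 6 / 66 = 8590 / 11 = 780.91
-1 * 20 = -20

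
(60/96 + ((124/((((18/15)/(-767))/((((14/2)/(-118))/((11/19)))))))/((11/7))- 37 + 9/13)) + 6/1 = 5138.26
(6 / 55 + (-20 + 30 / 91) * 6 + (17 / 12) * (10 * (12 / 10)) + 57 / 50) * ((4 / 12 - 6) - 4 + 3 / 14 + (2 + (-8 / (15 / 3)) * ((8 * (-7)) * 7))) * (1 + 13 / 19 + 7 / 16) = -131193.87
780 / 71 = 10.99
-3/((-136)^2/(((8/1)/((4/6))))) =-9/4624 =-0.00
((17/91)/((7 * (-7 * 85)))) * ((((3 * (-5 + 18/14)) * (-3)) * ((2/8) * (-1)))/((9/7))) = 1/3430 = 0.00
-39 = -39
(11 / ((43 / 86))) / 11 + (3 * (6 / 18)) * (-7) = -5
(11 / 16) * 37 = 407 / 16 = 25.44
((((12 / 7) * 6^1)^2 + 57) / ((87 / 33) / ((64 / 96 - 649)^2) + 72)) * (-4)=-442598792900 / 48937215663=-9.04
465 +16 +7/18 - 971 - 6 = -8921/18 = -495.61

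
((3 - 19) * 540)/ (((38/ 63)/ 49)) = -13335840/ 19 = -701886.32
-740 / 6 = -370 / 3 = -123.33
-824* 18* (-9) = 133488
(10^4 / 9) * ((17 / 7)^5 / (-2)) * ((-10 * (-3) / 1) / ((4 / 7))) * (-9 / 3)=17748212500 / 2401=7392008.54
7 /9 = 0.78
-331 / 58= -5.71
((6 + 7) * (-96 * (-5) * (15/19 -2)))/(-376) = 20.09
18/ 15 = 6/ 5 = 1.20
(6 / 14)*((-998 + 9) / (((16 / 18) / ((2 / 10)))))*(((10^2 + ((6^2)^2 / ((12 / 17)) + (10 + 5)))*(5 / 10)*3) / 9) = -17365851 / 560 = -31010.45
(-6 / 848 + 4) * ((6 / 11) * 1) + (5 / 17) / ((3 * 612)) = 9908588 / 4549149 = 2.18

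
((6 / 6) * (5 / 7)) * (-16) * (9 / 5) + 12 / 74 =-5286 / 259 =-20.41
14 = 14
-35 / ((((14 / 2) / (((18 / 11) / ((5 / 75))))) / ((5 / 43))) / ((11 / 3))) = -2250 / 43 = -52.33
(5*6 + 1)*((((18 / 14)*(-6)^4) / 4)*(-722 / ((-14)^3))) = 8158239 / 2401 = 3397.85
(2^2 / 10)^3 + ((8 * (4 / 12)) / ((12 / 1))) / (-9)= 398 / 10125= 0.04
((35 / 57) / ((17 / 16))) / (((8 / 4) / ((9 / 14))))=60 / 323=0.19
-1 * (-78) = 78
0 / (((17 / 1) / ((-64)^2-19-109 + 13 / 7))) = 0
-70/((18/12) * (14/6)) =-20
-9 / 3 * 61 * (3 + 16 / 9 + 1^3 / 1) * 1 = -3172 / 3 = -1057.33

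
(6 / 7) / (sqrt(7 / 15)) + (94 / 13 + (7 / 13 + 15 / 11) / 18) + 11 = 6 * sqrt(105) / 49 + 23599 / 1287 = 19.59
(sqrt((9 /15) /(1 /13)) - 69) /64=-69 /64 + sqrt(195) /320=-1.03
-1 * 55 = -55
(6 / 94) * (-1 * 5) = -15 / 47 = -0.32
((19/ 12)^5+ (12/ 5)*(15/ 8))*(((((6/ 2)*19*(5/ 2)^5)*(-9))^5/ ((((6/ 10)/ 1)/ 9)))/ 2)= -2350296430128199128806591033935546875/ 68719476736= -34201314412758789386230510.00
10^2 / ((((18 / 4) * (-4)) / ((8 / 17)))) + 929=141737 / 153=926.39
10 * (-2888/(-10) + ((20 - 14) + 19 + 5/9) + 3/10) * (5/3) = 141595/27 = 5244.26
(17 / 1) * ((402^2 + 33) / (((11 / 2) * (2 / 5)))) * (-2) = -27478290 / 11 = -2498026.36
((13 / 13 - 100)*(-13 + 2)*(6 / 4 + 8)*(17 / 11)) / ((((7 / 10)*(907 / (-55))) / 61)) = -536414175 / 6349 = -84487.98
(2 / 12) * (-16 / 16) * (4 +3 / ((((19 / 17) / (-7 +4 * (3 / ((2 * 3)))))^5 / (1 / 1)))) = 895.31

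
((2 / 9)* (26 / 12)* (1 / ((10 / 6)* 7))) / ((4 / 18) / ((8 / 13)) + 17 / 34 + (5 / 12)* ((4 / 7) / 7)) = 364 / 7895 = 0.05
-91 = -91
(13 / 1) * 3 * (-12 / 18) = -26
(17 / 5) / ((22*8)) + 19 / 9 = 16873 / 7920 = 2.13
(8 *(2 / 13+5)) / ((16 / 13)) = 67 / 2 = 33.50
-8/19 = -0.42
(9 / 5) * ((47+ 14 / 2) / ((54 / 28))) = 252 / 5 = 50.40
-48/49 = -0.98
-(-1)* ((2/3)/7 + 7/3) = 17/7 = 2.43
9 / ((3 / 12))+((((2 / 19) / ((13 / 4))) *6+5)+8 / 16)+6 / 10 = 42.29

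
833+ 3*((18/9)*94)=1397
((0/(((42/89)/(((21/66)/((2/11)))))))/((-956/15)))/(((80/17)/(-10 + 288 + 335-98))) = 0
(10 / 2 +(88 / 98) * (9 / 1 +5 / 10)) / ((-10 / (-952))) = 45084 / 35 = 1288.11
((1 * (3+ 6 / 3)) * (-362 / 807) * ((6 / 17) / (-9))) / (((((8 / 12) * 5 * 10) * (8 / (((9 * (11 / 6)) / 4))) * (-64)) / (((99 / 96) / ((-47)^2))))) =-65703 / 6620287467520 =-0.00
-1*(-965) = 965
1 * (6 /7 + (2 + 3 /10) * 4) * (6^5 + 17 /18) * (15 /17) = 24637360 /357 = 69012.21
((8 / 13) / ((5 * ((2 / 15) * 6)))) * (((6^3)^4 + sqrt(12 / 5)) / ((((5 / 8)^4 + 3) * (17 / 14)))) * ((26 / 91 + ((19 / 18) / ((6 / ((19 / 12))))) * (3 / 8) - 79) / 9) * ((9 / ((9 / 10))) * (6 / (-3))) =1947370496 * sqrt(15) / 693466839 + 43611128573460480 / 2853773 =15281919271.26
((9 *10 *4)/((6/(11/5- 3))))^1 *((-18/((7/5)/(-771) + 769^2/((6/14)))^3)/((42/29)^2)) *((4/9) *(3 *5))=8922270445625/8535793061765846405865193802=0.00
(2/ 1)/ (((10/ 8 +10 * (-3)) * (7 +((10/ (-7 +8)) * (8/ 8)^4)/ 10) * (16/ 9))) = -9/ 1840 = -0.00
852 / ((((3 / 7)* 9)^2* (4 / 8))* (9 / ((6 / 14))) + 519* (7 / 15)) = 59640 / 27889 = 2.14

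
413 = 413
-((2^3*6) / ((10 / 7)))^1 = -168 / 5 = -33.60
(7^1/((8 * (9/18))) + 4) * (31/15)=713/60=11.88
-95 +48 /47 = -4417 /47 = -93.98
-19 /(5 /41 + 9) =-779 /374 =-2.08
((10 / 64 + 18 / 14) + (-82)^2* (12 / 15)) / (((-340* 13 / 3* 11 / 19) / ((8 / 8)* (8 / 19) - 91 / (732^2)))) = -60191028693 / 22671308800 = -2.65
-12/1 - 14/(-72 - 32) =-617/52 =-11.87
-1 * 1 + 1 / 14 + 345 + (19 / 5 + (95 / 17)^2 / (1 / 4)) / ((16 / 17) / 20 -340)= 56277635 / 163744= 343.69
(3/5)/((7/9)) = 27/35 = 0.77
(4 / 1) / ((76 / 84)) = 4.42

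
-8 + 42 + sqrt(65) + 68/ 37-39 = -117/ 37 + sqrt(65) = 4.90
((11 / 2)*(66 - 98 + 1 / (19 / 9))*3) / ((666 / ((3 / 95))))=-6589 / 267140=-0.02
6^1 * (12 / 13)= 72 / 13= 5.54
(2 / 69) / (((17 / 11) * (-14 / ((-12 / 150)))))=22 / 205275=0.00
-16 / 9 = -1.78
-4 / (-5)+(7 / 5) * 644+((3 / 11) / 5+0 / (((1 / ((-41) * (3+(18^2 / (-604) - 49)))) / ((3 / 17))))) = 902.45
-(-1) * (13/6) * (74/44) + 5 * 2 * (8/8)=1801/132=13.64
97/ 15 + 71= 1162/ 15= 77.47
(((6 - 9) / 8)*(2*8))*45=-270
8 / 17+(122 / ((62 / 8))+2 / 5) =43774 / 2635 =16.61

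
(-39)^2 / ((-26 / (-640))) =37440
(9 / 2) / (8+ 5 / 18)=0.54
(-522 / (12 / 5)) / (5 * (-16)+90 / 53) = 4611 / 1660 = 2.78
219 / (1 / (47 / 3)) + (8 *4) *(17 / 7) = 24561 / 7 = 3508.71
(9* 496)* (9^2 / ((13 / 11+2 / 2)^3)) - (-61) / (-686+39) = 720786457 / 20704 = 34813.87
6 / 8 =3 / 4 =0.75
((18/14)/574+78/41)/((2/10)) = 38265/4018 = 9.52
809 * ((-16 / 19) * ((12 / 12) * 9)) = -116496 / 19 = -6131.37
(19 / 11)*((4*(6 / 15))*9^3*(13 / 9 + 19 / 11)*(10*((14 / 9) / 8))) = 1503432 / 121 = 12425.06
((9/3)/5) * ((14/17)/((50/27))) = 567/2125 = 0.27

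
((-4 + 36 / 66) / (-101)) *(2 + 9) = 38 / 101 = 0.38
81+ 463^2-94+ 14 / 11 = 2357930 / 11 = 214357.27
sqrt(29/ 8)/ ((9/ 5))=5 *sqrt(58)/ 36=1.06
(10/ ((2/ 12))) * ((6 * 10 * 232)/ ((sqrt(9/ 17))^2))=1577600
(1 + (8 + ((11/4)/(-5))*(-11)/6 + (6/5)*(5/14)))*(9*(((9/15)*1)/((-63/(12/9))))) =-8767/7350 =-1.19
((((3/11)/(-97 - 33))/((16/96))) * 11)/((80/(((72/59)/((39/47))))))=-1269/498550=-0.00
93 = 93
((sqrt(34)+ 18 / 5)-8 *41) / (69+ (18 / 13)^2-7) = -137059 / 27005+ 169 *sqrt(34) / 10802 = -4.98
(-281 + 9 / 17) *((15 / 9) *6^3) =-1716480 / 17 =-100969.41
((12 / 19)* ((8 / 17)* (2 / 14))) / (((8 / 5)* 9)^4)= 625 / 632935296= 0.00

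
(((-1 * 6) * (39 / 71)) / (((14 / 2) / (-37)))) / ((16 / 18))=38961 / 1988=19.60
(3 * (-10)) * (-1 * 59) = 1770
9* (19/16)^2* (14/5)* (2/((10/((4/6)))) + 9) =1038597/3200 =324.56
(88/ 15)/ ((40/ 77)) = 847/ 75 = 11.29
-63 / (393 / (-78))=1638 / 131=12.50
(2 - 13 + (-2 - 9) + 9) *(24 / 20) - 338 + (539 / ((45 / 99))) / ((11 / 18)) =7934 / 5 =1586.80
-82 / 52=-41 / 26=-1.58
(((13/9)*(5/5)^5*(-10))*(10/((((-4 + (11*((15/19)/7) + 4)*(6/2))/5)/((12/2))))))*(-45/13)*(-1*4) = -7980000/1559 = -5118.67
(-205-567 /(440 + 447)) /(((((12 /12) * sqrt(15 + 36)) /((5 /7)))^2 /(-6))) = 9120100 /738871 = 12.34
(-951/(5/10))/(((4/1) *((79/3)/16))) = -22824/79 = -288.91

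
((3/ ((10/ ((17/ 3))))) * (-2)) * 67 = -1139/ 5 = -227.80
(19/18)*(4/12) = 19/54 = 0.35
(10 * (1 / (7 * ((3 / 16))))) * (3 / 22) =80 / 77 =1.04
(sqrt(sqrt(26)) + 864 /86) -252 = -10404 /43 + 26^(1 /4) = -239.70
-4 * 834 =-3336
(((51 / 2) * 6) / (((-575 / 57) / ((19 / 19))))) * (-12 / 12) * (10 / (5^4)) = 17442 / 71875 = 0.24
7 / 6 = 1.17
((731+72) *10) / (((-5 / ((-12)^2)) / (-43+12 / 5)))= 46946592 / 5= 9389318.40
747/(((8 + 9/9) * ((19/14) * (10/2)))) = 1162/95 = 12.23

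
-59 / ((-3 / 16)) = 944 / 3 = 314.67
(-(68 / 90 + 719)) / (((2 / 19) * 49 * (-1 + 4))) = -12559 / 270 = -46.51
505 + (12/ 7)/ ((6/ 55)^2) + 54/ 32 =218647/ 336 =650.74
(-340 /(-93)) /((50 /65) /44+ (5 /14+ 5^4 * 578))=68068 /6725976225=0.00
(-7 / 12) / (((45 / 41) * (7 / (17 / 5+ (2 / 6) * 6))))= -41 / 100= -0.41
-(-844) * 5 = 4220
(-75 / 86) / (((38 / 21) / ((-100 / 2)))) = 39375 / 1634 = 24.10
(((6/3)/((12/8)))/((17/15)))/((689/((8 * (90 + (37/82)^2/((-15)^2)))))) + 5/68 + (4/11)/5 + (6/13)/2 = 12525525587/7797062988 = 1.61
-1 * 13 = -13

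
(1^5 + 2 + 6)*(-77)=-693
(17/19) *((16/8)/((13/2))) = 68/247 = 0.28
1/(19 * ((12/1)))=1/228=0.00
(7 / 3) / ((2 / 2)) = 7 / 3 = 2.33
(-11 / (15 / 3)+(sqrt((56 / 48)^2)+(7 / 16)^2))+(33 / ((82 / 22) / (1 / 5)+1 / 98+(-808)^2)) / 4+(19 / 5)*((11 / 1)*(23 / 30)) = 31.20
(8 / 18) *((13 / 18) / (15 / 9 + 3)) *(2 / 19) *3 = 26 / 1197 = 0.02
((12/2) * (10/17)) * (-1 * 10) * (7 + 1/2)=-4500/17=-264.71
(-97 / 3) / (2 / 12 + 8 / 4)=-194 / 13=-14.92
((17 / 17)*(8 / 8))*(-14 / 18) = -7 / 9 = -0.78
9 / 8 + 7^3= 344.12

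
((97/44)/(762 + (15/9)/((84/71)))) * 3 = 18333/2116169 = 0.01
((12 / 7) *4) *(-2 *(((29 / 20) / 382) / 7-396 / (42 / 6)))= 36304932 / 46795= 775.83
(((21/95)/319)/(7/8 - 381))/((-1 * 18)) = 28/276472515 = 0.00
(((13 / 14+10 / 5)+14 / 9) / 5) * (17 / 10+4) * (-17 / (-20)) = 4.35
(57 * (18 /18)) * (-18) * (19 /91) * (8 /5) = -155952 /455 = -342.75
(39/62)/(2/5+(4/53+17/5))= 795/4898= 0.16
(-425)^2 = 180625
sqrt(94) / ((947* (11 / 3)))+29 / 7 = 3* sqrt(94) / 10417+29 / 7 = 4.15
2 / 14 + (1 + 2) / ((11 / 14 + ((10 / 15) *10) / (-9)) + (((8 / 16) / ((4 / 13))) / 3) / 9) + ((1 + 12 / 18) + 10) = 40.34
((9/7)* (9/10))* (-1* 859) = -69579/70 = -993.99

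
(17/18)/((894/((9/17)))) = 0.00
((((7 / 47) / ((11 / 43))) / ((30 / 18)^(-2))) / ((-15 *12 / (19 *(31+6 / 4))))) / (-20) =371735 / 1340064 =0.28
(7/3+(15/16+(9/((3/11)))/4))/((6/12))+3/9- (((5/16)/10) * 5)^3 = 765827/32768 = 23.37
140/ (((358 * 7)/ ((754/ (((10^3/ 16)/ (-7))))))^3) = -12002509792/ 2240366796875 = -0.01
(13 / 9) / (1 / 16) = 208 / 9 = 23.11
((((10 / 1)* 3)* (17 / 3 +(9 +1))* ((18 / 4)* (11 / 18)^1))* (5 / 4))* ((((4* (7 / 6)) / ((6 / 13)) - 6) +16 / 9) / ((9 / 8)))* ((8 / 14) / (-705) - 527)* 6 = -15162366670 / 567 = -26741387.43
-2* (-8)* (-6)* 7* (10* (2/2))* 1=-6720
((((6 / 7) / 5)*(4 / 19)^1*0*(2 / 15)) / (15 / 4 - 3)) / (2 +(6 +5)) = 0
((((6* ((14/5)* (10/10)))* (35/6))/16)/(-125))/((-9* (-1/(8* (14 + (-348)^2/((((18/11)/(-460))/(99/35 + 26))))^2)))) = -5244122176383444964/125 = -41952977411067559.71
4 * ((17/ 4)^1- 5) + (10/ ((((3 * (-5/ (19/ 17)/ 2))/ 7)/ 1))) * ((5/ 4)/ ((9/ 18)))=-1483/ 51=-29.08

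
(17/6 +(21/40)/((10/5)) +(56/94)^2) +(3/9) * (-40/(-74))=23741313/6538640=3.63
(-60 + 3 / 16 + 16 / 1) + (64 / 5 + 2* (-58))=-11761 / 80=-147.01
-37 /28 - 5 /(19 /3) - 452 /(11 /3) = -733745 /5852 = -125.38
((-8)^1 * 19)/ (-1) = 152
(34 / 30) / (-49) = -17 / 735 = -0.02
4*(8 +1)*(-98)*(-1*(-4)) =-14112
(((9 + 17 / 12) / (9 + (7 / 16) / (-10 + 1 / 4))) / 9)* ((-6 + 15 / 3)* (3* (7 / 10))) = -2275 / 8382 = -0.27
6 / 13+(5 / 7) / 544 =22913 / 49504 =0.46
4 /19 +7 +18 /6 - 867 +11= -16070 /19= -845.79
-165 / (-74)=165 / 74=2.23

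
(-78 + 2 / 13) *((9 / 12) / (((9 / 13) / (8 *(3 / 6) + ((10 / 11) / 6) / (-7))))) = -21137 / 63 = -335.51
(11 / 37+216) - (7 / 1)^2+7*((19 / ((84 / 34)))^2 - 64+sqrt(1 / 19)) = 7*sqrt(19) / 19+1242901 / 9324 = 134.91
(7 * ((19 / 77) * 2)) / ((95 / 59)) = 118 / 55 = 2.15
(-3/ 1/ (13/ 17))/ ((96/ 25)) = -425/ 416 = -1.02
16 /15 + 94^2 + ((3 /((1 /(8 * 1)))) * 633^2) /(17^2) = 182556724 /4335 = 42112.28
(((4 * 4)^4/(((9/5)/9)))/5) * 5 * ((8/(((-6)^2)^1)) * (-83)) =-54394880/9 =-6043875.56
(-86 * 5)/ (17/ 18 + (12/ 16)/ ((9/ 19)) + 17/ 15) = -77400/ 659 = -117.45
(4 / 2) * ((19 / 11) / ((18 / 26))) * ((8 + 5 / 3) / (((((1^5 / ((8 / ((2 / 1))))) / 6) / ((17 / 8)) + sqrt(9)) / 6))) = 95.84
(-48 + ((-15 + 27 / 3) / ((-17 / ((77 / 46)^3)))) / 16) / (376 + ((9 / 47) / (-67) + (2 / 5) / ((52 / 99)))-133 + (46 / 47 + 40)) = -0.17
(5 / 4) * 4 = 5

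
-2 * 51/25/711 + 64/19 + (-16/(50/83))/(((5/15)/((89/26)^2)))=-17698819348/19025175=-930.28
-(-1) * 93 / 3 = 31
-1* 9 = -9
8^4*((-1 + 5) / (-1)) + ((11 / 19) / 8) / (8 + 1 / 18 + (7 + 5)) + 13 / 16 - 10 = -1799053573 / 109744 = -16393.18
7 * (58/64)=203/32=6.34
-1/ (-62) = 1/ 62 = 0.02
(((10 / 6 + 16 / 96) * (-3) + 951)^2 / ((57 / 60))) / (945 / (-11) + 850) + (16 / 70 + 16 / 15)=4134486259 / 3353595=1232.85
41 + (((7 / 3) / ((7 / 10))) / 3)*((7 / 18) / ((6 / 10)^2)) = 30764 / 729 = 42.20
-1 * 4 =-4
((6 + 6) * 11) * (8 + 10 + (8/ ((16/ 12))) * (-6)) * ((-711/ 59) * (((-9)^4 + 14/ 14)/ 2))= 5542711416/ 59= 93944261.29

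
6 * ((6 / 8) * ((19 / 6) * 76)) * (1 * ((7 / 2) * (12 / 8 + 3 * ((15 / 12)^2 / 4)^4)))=199666096119 / 33554432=5950.51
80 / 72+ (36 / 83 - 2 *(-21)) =32528 / 747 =43.54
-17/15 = -1.13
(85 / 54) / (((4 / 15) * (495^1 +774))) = 425 / 91368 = 0.00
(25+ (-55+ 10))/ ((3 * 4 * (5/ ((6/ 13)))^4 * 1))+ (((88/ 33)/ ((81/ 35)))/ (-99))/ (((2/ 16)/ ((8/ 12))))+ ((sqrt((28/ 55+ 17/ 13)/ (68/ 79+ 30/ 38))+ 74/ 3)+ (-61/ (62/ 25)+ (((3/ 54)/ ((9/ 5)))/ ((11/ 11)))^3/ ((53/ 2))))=1055831052598871/ 137160392362636500+ sqrt(3453201267945)/ 1771055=1.06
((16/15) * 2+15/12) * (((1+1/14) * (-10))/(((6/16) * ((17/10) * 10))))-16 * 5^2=-20690/51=-405.69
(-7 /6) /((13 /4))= -14 /39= -0.36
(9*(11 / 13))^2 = 9801 / 169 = 57.99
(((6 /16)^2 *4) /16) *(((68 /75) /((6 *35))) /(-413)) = -17 /46256000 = -0.00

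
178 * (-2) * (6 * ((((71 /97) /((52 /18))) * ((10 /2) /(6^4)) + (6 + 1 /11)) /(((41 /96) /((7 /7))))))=-17327346632 /568711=-30467.75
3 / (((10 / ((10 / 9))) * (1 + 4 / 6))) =0.20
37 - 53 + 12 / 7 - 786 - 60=-860.29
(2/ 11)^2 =0.03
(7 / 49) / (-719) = -1 / 5033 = -0.00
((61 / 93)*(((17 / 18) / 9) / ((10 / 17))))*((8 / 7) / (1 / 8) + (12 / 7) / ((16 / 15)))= 758047 / 602640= 1.26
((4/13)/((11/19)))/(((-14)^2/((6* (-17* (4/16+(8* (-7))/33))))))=61693/154154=0.40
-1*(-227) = 227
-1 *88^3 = -681472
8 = 8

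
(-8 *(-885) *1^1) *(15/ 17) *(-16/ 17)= -1699200/ 289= -5879.58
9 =9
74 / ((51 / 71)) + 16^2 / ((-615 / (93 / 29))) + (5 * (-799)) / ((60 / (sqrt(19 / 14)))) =30830294 / 303195-799 * sqrt(266) / 168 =24.12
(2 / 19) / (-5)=-2 / 95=-0.02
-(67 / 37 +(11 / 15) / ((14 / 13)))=-19361 / 7770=-2.49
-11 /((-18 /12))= 22 /3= 7.33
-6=-6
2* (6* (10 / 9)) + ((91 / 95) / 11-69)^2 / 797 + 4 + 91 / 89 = 24.31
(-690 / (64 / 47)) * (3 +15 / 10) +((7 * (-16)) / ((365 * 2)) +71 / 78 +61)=-2021121781 / 911040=-2218.48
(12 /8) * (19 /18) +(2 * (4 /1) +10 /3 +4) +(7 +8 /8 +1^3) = 311 /12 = 25.92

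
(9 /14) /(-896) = -9 /12544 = -0.00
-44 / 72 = -11 / 18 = -0.61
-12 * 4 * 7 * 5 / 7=-240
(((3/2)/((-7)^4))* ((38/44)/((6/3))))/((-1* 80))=-57/16903040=-0.00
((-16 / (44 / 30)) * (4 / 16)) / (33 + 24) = -10 / 209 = -0.05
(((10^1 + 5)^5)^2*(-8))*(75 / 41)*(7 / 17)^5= -5815057869140625000 / 58214137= -99890819804.49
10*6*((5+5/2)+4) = 690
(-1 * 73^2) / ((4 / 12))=-15987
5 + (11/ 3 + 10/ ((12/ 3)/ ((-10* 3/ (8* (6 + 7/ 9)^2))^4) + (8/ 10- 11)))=5103502943932662344/ 588858180775978107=8.67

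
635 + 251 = 886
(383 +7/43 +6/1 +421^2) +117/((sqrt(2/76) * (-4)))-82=7634571/43-117 * sqrt(38)/4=177367.85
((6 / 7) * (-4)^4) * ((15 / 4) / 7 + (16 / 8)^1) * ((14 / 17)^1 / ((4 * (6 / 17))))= 2272 / 7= 324.57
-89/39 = -2.28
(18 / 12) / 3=1 / 2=0.50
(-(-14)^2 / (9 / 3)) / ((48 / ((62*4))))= -337.56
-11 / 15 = -0.73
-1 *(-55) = 55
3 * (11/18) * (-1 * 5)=-55/6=-9.17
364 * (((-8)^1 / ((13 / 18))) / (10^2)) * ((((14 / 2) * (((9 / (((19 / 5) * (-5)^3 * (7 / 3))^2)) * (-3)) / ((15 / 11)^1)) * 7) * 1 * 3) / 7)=384912 / 28203125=0.01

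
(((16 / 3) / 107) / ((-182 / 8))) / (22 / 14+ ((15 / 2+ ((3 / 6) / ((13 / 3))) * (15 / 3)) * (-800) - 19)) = 32 / 94628553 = 0.00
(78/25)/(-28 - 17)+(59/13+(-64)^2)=4100.47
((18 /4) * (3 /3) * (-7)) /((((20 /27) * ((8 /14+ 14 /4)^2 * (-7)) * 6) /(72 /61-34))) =-441441 /220210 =-2.00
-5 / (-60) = 1 / 12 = 0.08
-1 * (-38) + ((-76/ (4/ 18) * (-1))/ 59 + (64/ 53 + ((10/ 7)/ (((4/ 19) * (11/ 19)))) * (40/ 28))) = 104073567/ 1685453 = 61.75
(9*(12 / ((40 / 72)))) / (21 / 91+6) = 31.20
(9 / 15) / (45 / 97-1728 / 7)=-679 / 278835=-0.00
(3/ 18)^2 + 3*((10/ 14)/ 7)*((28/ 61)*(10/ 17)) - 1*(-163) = 42624671/ 261324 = 163.11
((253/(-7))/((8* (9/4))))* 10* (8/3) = -53.54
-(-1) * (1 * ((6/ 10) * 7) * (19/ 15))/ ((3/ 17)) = 2261/ 75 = 30.15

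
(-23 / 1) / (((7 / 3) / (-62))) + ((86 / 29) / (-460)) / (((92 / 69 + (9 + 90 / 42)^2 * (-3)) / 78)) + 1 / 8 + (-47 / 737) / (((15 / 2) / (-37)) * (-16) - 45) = 16118889911426459 / 26369477349600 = 611.27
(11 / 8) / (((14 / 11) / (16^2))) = 276.57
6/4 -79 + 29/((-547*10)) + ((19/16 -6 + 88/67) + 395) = 920610071/2931920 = 314.00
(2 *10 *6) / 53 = 2.26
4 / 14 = 2 / 7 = 0.29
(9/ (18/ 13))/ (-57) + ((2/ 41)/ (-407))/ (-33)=-2386165/ 20925498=-0.11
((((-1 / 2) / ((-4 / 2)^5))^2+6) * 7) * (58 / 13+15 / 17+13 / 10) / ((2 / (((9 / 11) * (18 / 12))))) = 171.24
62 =62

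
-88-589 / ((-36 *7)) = -21587 / 252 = -85.66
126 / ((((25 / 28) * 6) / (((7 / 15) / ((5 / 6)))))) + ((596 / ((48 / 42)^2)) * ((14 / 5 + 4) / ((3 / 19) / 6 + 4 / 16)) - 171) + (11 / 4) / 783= 11071.81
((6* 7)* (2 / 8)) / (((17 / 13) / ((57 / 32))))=15561 / 1088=14.30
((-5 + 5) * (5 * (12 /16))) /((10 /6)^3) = 0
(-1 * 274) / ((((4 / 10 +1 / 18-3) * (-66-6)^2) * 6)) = 685 / 197856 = 0.00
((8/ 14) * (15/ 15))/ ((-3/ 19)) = -76/ 21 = -3.62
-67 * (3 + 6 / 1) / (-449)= 603 / 449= 1.34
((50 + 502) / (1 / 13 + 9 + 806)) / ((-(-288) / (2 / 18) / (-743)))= -222157 / 1144368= -0.19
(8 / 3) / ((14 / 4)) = 16 / 21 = 0.76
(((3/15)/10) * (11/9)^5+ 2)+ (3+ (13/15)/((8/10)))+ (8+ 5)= 113007277/5904900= 19.14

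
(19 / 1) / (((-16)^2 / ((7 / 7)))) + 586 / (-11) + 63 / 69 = -3386425 / 64768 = -52.29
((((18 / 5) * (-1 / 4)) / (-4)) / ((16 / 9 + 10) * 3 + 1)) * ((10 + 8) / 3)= 81 / 2180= 0.04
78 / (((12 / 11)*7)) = 143 / 14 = 10.21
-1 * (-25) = 25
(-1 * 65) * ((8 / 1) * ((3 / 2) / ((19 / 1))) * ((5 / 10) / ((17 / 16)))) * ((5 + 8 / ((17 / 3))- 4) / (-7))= 255840 / 38437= 6.66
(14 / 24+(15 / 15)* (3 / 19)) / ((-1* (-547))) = 169 / 124716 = 0.00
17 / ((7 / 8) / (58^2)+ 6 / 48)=457504 / 3371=135.72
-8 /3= -2.67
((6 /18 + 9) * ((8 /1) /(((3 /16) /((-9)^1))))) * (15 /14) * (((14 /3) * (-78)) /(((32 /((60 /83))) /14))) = 36691200 /83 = 442062.65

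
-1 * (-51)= 51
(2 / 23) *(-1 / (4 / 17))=-17 / 46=-0.37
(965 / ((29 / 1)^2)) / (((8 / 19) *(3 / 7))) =128345 / 20184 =6.36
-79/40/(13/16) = -158/65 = -2.43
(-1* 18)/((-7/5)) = 90/7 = 12.86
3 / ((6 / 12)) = 6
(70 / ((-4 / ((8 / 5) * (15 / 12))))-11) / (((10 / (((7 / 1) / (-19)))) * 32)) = 0.05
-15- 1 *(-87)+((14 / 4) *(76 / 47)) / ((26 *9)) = 396061 / 5499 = 72.02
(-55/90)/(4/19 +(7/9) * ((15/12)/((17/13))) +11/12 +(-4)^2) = -3553/103900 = -0.03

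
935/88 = 85/8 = 10.62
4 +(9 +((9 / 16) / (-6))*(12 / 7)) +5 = 999 / 56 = 17.84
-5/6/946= -5/5676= -0.00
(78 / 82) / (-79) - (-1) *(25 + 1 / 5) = 407919 / 16195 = 25.19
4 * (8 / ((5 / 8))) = 256 / 5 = 51.20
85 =85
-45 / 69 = -0.65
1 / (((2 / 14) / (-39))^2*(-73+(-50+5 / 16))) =-91728 / 151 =-607.47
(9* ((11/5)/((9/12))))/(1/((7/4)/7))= 33/5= 6.60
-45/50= -9/10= -0.90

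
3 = 3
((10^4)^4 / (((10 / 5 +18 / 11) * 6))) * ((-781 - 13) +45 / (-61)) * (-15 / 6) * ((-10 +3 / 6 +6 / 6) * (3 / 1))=-1416495781250000000000 / 61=-23221242315573770491.80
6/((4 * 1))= 3/2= 1.50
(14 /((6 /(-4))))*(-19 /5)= 532 /15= 35.47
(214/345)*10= 428/69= 6.20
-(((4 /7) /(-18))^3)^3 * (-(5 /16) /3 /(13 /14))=-320 /87102678873899871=-0.00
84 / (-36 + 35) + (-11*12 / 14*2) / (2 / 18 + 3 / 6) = -804 / 7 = -114.86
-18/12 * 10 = -15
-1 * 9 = -9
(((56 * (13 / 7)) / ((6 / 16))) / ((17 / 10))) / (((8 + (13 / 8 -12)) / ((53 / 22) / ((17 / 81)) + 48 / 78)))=-150530560 / 181203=-830.73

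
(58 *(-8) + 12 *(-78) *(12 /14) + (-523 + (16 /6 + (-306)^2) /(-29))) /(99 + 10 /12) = -6112174 /121597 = -50.27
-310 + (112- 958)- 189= -1345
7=7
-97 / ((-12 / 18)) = 291 / 2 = 145.50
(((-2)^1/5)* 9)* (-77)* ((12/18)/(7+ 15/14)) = 12936/565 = 22.90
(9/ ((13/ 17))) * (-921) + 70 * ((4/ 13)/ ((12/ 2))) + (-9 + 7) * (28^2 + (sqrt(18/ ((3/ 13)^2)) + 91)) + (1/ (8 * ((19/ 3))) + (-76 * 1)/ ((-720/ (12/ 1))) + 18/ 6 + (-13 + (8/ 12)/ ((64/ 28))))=-62215811/ 4940 - 26 * sqrt(2)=-12631.06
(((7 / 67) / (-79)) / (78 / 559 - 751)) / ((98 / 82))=1763 / 1196265637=0.00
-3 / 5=-0.60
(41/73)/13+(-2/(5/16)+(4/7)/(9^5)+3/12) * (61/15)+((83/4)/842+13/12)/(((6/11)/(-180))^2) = 120633.73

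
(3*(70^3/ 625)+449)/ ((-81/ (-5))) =129.35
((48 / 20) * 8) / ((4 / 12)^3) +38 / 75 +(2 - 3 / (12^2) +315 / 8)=672313 / 1200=560.26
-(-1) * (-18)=-18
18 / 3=6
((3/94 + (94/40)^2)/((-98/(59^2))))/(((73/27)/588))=-29443213503/686200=-42907.63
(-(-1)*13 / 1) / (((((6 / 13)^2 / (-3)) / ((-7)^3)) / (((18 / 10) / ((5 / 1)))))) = 22607.13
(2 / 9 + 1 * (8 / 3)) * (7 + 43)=1300 / 9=144.44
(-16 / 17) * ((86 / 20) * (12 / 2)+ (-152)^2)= -1850384 / 85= -21769.22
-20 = -20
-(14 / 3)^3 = -2744 / 27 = -101.63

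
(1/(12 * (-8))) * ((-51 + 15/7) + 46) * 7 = 5/24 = 0.21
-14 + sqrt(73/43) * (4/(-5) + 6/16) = -14-17 * sqrt(3139)/1720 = -14.55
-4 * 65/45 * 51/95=-884/285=-3.10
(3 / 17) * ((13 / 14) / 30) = 13 / 2380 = 0.01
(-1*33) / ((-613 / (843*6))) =166914 / 613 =272.29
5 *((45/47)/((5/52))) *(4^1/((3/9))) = 28080/47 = 597.45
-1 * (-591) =591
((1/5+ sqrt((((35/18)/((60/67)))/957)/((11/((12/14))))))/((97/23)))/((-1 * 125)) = -23/60625-23 * sqrt(5829)/69621750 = -0.00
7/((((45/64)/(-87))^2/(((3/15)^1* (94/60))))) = 566659072/16875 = 33579.80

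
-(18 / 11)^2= -324 / 121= -2.68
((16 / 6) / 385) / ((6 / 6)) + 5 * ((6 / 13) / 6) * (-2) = -11446 / 15015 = -0.76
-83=-83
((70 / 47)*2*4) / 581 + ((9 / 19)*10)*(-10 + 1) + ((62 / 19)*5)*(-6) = -10414150 / 74119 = -140.51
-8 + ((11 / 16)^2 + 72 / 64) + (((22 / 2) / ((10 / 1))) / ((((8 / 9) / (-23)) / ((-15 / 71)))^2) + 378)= 521965799 / 1290496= 404.47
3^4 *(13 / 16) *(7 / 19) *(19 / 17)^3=33.85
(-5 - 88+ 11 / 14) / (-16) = 1291 / 224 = 5.76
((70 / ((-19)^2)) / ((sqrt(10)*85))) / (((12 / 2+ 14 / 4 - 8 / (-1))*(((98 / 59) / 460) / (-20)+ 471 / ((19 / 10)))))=21712*sqrt(10) / 412888661287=0.00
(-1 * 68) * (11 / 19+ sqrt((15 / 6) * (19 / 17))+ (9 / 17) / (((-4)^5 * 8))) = -2 * sqrt(3230)- 1531733 / 38912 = -153.03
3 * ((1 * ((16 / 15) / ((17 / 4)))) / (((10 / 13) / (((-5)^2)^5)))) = 162500000 / 17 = 9558823.53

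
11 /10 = 1.10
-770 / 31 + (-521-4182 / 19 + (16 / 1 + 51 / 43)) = -18963792 / 25327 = -748.76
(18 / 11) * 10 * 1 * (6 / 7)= 1080 / 77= 14.03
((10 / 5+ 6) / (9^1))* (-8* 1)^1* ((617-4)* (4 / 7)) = -156928 / 63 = -2490.92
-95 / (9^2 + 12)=-95 / 93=-1.02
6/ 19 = 0.32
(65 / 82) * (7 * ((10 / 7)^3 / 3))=32500 / 6027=5.39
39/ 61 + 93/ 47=7506/ 2867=2.62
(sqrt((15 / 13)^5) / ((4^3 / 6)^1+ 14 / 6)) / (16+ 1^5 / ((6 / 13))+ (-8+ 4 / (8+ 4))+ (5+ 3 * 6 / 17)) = 7650 * sqrt(195) / 16079843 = 0.01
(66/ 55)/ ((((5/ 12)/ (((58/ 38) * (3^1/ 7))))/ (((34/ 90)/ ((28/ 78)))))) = 230724/ 116375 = 1.98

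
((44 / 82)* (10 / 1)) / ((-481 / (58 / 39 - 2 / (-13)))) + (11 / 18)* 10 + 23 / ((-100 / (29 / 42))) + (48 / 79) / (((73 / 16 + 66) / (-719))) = -74080654076843 / 288113669461800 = -0.26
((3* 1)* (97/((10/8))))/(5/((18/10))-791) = -5238/17735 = -0.30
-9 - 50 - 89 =-148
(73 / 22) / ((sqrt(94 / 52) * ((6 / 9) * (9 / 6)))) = 73 * sqrt(1222) / 1034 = 2.47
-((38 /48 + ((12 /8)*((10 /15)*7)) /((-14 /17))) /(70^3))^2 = -1369 /2710632960000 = -0.00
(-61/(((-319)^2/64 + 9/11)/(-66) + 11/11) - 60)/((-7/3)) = 184724028/7514381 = 24.58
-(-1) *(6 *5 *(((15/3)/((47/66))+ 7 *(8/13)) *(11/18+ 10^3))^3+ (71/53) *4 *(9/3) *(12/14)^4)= 43700697852009.17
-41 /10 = -4.10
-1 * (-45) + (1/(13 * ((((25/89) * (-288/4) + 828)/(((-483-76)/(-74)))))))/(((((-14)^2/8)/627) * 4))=7821211603/173786928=45.00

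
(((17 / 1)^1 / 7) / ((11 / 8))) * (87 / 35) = 11832 / 2695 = 4.39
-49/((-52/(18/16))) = 441/416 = 1.06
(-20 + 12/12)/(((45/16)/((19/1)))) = -5776/45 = -128.36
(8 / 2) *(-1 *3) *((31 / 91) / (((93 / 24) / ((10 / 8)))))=-120 / 91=-1.32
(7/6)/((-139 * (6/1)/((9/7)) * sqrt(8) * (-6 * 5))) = sqrt(2)/66720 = 0.00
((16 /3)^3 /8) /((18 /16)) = 4096 /243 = 16.86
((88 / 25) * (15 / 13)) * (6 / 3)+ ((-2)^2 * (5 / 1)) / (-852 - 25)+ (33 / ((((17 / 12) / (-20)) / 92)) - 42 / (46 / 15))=-955455548779 / 22288955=-42866.77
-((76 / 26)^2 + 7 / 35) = -7389 / 845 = -8.74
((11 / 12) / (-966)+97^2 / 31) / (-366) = -109068787 / 131522832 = -0.83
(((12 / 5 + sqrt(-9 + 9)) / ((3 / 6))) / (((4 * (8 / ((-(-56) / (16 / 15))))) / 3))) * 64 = 1512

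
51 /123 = 17 /41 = 0.41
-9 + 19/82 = -719/82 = -8.77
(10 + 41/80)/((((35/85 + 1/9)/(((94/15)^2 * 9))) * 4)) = 284238657/160000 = 1776.49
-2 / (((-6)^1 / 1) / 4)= 1.33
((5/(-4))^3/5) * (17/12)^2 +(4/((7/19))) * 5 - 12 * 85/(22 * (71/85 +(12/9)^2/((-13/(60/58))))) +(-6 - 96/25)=-27407508005497/1183329100800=-23.16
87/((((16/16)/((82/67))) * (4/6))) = 10701/67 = 159.72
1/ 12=0.08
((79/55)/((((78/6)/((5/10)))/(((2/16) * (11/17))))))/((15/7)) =553/265200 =0.00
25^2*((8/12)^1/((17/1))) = 1250/51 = 24.51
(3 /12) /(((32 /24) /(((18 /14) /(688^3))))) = 27 /36473995264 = 0.00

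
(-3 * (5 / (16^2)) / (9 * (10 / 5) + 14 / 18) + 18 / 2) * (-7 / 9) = -302743 / 43264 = -7.00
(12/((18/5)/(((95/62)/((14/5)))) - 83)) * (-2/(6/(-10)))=-95000/181501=-0.52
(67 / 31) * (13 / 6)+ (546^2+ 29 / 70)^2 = 40499606771950643 / 455700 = 88873396471.25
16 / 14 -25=-167 / 7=-23.86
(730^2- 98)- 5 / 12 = 6393619 / 12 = 532801.58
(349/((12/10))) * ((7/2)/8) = 12215/96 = 127.24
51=51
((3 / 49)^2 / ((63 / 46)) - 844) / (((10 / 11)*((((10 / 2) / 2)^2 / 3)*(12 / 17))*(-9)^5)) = 147367033 / 13783840875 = 0.01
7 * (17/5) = 119/5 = 23.80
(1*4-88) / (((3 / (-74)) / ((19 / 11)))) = 39368 / 11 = 3578.91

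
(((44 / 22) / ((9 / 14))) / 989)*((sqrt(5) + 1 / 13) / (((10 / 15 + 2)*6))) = 7 / 462852 + 7*sqrt(5) / 35604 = 0.00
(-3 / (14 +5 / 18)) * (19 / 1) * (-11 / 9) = 1254 / 257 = 4.88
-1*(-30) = 30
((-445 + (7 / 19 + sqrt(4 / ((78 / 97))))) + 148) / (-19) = 5636 / 361 - sqrt(7566) / 741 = 15.49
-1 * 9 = -9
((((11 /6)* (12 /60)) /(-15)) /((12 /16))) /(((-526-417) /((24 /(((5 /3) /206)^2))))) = 7468736 /589375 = 12.67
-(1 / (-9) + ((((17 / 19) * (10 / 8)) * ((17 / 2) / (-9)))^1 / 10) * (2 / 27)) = 4393 / 36936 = 0.12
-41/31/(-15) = 41/465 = 0.09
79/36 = 2.19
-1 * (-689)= 689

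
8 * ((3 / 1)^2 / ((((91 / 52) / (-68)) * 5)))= -19584 / 35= -559.54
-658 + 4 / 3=-1970 / 3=-656.67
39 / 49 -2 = -59 / 49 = -1.20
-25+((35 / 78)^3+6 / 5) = -56257313 / 2372760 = -23.71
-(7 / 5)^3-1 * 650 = -81593 / 125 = -652.74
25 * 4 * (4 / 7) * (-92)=-36800 / 7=-5257.14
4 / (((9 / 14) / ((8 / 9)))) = 448 / 81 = 5.53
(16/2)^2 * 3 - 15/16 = 3057/16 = 191.06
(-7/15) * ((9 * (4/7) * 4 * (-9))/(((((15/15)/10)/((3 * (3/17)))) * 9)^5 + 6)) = 8640000/2019857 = 4.28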